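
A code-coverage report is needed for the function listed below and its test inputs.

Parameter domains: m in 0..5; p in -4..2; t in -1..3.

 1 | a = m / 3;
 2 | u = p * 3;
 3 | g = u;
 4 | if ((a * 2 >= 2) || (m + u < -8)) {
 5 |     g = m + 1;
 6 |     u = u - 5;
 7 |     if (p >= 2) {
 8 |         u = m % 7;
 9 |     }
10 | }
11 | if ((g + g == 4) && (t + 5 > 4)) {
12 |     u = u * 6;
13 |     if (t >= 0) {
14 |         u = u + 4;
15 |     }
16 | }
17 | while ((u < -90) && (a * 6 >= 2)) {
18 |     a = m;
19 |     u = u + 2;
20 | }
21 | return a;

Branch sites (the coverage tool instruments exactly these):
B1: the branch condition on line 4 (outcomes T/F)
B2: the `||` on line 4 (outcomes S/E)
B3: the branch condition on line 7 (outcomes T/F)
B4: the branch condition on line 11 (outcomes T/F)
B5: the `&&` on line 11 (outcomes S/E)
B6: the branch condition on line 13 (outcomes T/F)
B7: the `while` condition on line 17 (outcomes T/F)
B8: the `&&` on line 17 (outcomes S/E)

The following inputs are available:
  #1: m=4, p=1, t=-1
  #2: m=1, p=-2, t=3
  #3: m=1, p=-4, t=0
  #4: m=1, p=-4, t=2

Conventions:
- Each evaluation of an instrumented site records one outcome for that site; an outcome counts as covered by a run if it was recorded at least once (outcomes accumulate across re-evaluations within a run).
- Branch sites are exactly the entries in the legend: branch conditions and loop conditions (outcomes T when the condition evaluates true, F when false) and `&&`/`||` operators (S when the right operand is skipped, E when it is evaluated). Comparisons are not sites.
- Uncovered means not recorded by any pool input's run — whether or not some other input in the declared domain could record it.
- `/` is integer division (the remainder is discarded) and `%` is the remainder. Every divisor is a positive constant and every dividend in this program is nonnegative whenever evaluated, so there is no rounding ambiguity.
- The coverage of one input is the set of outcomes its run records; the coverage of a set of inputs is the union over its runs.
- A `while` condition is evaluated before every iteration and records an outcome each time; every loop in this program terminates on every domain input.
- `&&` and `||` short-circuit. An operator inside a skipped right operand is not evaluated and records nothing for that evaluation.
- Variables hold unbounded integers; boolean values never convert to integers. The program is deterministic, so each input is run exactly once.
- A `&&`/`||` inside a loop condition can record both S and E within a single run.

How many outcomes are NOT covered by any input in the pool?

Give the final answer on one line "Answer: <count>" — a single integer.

input #1, m=4, p=1, t=-1: events B2->S, B1->T, B3->F, B5->S, B4->F, B8->S, B7->F; outcomes B1=T, B2=S, B3=F, B4=F, B5=S, B7=F, B8=S
input #2, m=1, p=-2, t=3: events B2->E, B1->F, B5->S, B4->F, B8->S, B7->F; outcomes B1=F, B2=E, B4=F, B5=S, B7=F, B8=S
input #3, m=1, p=-4, t=0: events B2->E, B1->T, B3->F, B5->E, B4->T, B6->T, B8->E, B7->F; outcomes B1=T, B2=E, B3=F, B4=T, B5=E, B6=T, B7=F, B8=E
input #4, m=1, p=-4, t=2: events B2->E, B1->T, B3->F, B5->E, B4->T, B6->T, B8->E, B7->F; outcomes B1=T, B2=E, B3=F, B4=T, B5=E, B6=T, B7=F, B8=E
union over the pool: B1=T, B1=F, B2=S, B2=E, B3=F, B4=T, B4=F, B5=S, B5=E, B6=T, B7=F, B8=S, B8=E
uncovered (3 of 16): B3=T, B6=F, B7=T

Answer: 3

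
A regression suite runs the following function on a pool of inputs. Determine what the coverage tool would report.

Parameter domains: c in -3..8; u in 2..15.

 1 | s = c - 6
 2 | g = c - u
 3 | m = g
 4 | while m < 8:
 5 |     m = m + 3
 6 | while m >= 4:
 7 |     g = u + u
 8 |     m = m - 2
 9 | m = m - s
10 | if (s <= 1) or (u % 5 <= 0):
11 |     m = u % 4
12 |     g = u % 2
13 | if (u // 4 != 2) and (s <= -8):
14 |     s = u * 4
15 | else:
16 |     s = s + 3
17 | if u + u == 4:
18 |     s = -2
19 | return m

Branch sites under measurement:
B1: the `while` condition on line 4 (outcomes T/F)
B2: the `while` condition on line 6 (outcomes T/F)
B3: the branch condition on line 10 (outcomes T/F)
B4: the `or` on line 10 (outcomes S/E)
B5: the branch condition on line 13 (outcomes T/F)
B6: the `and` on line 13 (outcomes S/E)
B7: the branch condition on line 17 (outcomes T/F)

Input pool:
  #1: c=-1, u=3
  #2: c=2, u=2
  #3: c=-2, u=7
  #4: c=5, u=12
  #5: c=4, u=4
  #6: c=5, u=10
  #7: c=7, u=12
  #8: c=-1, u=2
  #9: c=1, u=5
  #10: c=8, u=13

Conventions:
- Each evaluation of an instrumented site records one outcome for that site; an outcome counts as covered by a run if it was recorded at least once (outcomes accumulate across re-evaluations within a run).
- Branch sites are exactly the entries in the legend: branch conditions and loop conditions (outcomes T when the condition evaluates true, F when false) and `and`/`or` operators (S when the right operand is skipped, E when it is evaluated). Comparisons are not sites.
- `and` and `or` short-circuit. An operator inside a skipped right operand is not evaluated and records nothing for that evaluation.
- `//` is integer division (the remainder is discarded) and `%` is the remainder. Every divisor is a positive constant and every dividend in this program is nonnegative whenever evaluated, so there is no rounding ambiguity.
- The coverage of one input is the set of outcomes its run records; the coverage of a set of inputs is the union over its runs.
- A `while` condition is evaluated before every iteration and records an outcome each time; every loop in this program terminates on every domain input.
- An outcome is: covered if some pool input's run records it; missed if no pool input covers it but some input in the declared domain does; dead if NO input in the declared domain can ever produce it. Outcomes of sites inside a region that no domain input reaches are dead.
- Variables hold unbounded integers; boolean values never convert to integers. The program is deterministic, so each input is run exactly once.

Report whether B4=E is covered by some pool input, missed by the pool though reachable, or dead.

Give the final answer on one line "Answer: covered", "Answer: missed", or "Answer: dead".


B4=E is recorded by pool input(s) 10 -> covered
Answer: covered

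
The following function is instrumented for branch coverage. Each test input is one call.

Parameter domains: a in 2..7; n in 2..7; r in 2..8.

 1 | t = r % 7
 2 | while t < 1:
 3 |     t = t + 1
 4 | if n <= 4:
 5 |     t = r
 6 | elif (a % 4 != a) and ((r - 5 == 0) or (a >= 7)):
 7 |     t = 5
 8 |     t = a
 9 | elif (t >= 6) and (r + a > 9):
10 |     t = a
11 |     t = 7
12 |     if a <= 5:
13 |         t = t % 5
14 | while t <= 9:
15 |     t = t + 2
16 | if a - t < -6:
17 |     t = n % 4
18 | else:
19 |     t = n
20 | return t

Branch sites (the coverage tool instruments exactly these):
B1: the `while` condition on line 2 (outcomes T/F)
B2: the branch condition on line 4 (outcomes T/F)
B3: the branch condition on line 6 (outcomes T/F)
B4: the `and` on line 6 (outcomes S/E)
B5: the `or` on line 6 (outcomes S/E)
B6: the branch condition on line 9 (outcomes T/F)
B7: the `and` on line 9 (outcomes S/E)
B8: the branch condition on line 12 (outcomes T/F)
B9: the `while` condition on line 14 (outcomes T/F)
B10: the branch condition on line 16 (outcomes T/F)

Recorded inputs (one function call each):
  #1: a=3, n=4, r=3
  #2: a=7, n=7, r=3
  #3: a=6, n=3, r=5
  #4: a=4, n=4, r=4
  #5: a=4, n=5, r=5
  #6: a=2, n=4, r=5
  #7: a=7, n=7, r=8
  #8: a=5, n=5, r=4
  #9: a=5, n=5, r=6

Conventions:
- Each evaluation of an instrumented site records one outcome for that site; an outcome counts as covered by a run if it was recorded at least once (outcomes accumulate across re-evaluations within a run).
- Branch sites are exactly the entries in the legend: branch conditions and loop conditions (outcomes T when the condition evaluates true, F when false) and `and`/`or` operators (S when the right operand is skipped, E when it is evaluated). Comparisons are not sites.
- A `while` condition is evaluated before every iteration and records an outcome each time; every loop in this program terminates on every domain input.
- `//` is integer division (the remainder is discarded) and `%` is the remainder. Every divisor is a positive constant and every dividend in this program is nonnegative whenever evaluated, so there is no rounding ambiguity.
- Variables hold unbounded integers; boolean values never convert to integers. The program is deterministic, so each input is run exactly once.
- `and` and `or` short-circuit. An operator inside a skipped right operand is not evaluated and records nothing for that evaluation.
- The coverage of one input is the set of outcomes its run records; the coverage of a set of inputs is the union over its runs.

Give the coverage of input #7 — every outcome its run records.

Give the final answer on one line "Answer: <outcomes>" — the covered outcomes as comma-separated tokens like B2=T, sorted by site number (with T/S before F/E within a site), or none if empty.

Tracing the run of input #7 (a=7, n=7, r=8):
  B1->F, B2->F, B4->E, B5->E, B3->T, B9->T, B9->T, B9->F, B10->F
distinct outcomes covered: B1=F, B2=F, B3=T, B4=E, B5=E, B9=T, B9=F, B10=F

Answer: B1=F, B2=F, B3=T, B4=E, B5=E, B9=T, B9=F, B10=F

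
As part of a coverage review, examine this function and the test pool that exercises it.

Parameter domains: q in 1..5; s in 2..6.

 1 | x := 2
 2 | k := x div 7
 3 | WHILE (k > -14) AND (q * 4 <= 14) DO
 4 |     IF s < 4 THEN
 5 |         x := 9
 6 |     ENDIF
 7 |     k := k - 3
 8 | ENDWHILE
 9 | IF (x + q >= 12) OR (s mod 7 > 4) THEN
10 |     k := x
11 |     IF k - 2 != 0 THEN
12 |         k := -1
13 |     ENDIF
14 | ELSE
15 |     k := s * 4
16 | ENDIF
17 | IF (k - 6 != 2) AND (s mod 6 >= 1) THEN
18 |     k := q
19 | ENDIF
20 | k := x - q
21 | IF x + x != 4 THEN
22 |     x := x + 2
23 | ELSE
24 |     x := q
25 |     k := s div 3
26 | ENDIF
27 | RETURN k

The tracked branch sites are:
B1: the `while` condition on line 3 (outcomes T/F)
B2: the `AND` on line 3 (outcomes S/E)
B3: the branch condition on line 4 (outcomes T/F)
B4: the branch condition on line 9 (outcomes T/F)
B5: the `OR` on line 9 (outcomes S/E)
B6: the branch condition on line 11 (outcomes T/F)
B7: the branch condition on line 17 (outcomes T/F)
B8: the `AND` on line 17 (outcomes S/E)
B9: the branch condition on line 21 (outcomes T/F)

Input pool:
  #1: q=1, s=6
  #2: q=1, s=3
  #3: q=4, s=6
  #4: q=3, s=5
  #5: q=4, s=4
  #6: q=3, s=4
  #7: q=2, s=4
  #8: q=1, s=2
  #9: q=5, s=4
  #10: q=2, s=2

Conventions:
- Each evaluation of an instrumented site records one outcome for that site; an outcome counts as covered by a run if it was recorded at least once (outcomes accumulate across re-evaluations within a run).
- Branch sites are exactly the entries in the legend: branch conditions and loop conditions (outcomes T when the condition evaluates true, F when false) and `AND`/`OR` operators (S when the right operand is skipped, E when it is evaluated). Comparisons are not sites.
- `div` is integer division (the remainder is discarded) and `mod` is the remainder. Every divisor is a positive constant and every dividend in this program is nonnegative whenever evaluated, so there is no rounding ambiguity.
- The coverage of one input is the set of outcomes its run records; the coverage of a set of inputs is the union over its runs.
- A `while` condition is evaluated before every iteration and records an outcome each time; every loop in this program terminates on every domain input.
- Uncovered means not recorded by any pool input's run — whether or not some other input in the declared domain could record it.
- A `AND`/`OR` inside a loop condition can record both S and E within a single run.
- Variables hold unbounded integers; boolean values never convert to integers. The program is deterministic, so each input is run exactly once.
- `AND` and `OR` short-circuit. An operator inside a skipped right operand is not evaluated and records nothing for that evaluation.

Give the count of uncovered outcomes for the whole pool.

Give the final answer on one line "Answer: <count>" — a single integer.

input #1, q=1, s=6: events B2->E, B1->T, B3->F, B2->E, B1->T, B3->F, B2->E, B1->T, B3->F, B2->E, B1->T, B3->F, B2->E, B1->T, ...; outcomes B1=T, B1=F, B2=S, B2=E, B3=F, B4=T, B5=E, B6=F, B7=F, B8=E, B9=F
input #2, q=1, s=3: events B2->E, B1->T, B3->T, B2->E, B1->T, B3->T, B2->E, B1->T, B3->T, B2->E, B1->T, B3->T, B2->E, B1->T, ...; outcomes B1=T, B1=F, B2=S, B2=E, B3=T, B4=F, B5=E, B7=T, B8=E, B9=T
input #3, q=4, s=6: events B2->E, B1->F, B5->E, B4->T, B6->F, B8->E, B7->F, B9->F; outcomes B1=F, B2=E, B4=T, B5=E, B6=F, B7=F, B8=E, B9=F
input #4, q=3, s=5: events B2->E, B1->T, B3->F, B2->E, B1->T, B3->F, B2->E, B1->T, B3->F, B2->E, B1->T, B3->F, B2->E, B1->T, ...; outcomes B1=T, B1=F, B2=S, B2=E, B3=F, B4=T, B5=E, B6=F, B7=T, B8=E, B9=F
input #5, q=4, s=4: events B2->E, B1->F, B5->E, B4->F, B8->E, B7->T, B9->F; outcomes B1=F, B2=E, B4=F, B5=E, B7=T, B8=E, B9=F
input #6, q=3, s=4: events B2->E, B1->T, B3->F, B2->E, B1->T, B3->F, B2->E, B1->T, B3->F, B2->E, B1->T, B3->F, B2->E, B1->T, ...; outcomes B1=T, B1=F, B2=S, B2=E, B3=F, B4=F, B5=E, B7=T, B8=E, B9=F
input #7, q=2, s=4: events B2->E, B1->T, B3->F, B2->E, B1->T, B3->F, B2->E, B1->T, B3->F, B2->E, B1->T, B3->F, B2->E, B1->T, ...; outcomes B1=T, B1=F, B2=S, B2=E, B3=F, B4=F, B5=E, B7=T, B8=E, B9=F
input #8, q=1, s=2: events B2->E, B1->T, B3->T, B2->E, B1->T, B3->T, B2->E, B1->T, B3->T, B2->E, B1->T, B3->T, B2->E, B1->T, ...; outcomes B1=T, B1=F, B2=S, B2=E, B3=T, B4=F, B5=E, B7=F, B8=S, B9=T
input #9, q=5, s=4: events B2->E, B1->F, B5->E, B4->F, B8->E, B7->T, B9->F; outcomes B1=F, B2=E, B4=F, B5=E, B7=T, B8=E, B9=F
input #10, q=2, s=2: events B2->E, B1->T, B3->T, B2->E, B1->T, B3->T, B2->E, B1->T, B3->T, B2->E, B1->T, B3->T, B2->E, B1->T, ...; outcomes B1=T, B1=F, B2=S, B2=E, B3=T, B4=F, B5=E, B7=F, B8=S, B9=T
union over the pool: B1=T, B1=F, B2=S, B2=E, B3=T, B3=F, B4=T, B4=F, B5=E, B6=F, B7=T, B7=F, B8=S, B8=E, B9=T, B9=F
uncovered (2 of 18): B5=S, B6=T

Answer: 2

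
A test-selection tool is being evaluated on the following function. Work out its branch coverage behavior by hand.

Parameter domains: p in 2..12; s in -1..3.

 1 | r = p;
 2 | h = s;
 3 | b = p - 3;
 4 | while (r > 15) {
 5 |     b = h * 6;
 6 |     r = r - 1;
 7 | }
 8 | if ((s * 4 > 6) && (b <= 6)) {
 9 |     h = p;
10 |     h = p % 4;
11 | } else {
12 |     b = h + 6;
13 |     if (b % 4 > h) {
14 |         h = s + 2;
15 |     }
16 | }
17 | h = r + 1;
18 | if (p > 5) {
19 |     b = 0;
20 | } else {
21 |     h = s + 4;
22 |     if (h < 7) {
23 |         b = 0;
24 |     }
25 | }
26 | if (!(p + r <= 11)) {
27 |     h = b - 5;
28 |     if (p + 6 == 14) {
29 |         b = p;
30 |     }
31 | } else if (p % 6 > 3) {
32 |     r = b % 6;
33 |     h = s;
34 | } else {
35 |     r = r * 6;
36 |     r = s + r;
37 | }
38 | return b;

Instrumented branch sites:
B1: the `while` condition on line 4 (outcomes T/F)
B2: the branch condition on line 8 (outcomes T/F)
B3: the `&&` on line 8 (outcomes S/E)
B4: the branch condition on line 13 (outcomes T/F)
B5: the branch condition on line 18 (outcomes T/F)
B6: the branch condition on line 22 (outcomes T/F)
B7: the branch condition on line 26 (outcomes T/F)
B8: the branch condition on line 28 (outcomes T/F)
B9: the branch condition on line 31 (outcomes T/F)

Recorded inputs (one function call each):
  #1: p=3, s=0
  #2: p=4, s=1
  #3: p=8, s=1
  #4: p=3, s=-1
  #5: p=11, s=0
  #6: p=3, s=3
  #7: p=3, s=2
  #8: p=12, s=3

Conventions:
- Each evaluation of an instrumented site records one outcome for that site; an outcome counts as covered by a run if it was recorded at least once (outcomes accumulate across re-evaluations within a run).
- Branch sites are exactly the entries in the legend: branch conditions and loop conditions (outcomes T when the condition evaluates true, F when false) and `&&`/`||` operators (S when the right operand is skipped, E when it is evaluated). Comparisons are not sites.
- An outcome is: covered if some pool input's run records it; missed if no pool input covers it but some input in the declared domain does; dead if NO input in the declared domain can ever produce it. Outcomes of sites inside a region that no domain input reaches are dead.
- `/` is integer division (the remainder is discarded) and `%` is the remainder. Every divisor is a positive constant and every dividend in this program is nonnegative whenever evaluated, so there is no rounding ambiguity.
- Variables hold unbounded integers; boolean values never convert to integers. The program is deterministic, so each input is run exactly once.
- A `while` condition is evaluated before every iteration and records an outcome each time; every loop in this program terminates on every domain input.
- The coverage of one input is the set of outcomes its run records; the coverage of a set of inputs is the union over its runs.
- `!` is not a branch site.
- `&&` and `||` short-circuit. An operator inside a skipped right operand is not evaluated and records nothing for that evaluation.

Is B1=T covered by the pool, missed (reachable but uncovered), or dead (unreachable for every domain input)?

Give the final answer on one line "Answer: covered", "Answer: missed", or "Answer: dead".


no pool input records B1=T
checking all 55 inputs in the declared domain: B1=T is never recorded -> dead
Answer: dead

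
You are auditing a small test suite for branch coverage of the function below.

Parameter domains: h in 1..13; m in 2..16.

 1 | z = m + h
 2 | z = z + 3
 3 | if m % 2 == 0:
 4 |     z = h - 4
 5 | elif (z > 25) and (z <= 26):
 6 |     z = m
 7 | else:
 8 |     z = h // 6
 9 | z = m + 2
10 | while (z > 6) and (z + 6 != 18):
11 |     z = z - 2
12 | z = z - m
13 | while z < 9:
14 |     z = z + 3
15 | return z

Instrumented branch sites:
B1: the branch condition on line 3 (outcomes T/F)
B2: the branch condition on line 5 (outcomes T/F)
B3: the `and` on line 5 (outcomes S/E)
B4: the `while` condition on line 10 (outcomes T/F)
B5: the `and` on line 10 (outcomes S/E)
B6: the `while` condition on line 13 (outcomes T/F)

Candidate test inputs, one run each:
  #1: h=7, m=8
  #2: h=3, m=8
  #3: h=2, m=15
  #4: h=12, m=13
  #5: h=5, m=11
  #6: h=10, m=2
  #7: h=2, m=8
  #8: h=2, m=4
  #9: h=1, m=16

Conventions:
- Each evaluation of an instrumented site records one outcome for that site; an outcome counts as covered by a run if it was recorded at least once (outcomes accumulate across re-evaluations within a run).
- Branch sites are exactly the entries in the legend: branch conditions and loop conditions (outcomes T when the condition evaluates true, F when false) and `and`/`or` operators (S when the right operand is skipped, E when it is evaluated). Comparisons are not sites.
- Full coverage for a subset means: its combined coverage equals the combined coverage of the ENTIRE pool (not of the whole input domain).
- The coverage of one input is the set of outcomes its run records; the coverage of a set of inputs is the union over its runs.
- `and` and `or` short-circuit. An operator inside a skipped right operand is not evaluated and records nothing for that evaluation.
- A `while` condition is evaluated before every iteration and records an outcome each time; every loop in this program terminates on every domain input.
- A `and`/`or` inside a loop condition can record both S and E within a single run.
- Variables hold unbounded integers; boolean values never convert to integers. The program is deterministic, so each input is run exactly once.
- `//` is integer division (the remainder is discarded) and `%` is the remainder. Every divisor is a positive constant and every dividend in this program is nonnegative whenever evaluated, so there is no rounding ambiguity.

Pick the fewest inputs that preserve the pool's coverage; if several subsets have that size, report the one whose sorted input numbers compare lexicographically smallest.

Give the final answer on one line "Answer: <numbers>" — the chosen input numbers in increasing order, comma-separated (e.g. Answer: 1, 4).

run #1 (h=7, m=8) runs B1->T, B5->E, B4->T, B5->E, B4->T, B5->S, B4->F, B6->T, B6->T, B6->T, B6->T, B6->F; records B1=T, B4=T, B4=F, B5=S, B5=E, B6=T, B6=F
run #2 (h=3, m=8) runs B1->T, B5->E, B4->T, B5->E, B4->T, B5->S, B4->F, B6->T, B6->T, B6->T, B6->T, B6->F; records B1=T, B4=T, B4=F, B5=S, B5=E, B6=T, B6=F
run #3 (h=2, m=15) runs B1->F, B3->S, B2->F, B5->E, B4->T, B5->E, B4->T, B5->E, B4->T, B5->E, B4->T, B5->E, B4->T, B5->E, ...; records B1=F, B2=F, B3=S, B4=T, B4=F, B5=S, B5=E, B6=T, B6=F
run #4 (h=12, m=13) runs B1->F, B3->E, B2->F, B5->E, B4->T, B5->E, B4->T, B5->E, B4->T, B5->E, B4->T, B5->E, B4->T, B5->S, ...; records B1=F, B2=F, B3=E, B4=T, B4=F, B5=S, B5=E, B6=T, B6=F
run #5 (h=5, m=11) runs B1->F, B3->S, B2->F, B5->E, B4->T, B5->E, B4->T, B5->E, B4->T, B5->E, B4->T, B5->S, B4->F, B6->T, ...; records B1=F, B2=F, B3=S, B4=T, B4=F, B5=S, B5=E, B6=T, B6=F
run #6 (h=10, m=2) runs B1->T, B5->S, B4->F, B6->T, B6->T, B6->T, B6->F; records B1=T, B4=F, B5=S, B6=T, B6=F
run #7 (h=2, m=8) runs B1->T, B5->E, B4->T, B5->E, B4->T, B5->S, B4->F, B6->T, B6->T, B6->T, B6->T, B6->F; records B1=T, B4=T, B4=F, B5=S, B5=E, B6=T, B6=F
run #8 (h=2, m=4) runs B1->T, B5->S, B4->F, B6->T, B6->T, B6->T, B6->F; records B1=T, B4=F, B5=S, B6=T, B6=F
run #9 (h=1, m=16) runs B1->T, B5->E, B4->T, B5->E, B4->T, B5->E, B4->T, B5->E, B4->F, B6->T, B6->T, B6->T, B6->T, B6->T, ...; records B1=T, B4=T, B4=F, B5=E, B6=T, B6=F
union over all inputs: B1=T, B1=F, B2=F, B3=S, B3=E, B4=T, B4=F, B5=S, B5=E, B6=T, B6=F (11 outcomes)
size 1 is not enough: best union over all size-1 subsets is 9/11
size 2 is not enough: best union over all size-2 subsets is 10/11
the canonical winner is {1, 3, 4}: size 3, full 11-outcome coverage, earliest index list among size-3 covers

Answer: 1, 3, 4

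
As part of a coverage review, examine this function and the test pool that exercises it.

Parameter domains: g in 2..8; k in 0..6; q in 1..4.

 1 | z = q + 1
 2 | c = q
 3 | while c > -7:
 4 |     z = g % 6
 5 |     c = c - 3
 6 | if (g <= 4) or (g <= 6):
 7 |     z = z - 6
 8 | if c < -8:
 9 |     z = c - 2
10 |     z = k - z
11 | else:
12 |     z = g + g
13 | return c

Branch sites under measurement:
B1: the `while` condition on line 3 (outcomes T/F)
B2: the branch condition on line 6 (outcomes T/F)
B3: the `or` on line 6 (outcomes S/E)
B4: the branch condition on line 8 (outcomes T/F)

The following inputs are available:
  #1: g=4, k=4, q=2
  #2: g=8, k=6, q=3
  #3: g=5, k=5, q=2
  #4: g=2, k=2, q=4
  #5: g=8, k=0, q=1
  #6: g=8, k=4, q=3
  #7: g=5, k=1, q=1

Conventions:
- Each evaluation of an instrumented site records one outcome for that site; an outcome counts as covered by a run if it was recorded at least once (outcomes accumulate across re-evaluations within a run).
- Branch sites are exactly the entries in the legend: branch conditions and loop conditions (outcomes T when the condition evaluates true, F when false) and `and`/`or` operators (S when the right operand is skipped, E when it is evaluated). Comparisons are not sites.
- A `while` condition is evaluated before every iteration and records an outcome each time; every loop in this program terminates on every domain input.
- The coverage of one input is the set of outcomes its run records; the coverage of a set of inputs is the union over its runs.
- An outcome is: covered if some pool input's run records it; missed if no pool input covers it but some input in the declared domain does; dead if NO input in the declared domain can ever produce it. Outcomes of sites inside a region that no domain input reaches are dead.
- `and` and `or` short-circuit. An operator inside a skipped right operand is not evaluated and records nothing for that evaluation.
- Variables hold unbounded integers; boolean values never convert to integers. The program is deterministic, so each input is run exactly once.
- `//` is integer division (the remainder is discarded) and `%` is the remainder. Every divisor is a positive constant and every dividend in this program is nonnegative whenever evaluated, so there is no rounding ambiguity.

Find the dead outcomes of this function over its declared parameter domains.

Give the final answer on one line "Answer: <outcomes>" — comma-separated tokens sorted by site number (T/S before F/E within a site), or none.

exhaustive pass over the 196-input domain:
  reachable outcomes have witnesses, e.g. B1=T (e.g. g=2, k=0, q=1), B1=F (e.g. g=2, k=0, q=1), B2=T (e.g. g=2, k=0, q=1), B2=F (e.g. g=7, k=0, q=1)

Answer: none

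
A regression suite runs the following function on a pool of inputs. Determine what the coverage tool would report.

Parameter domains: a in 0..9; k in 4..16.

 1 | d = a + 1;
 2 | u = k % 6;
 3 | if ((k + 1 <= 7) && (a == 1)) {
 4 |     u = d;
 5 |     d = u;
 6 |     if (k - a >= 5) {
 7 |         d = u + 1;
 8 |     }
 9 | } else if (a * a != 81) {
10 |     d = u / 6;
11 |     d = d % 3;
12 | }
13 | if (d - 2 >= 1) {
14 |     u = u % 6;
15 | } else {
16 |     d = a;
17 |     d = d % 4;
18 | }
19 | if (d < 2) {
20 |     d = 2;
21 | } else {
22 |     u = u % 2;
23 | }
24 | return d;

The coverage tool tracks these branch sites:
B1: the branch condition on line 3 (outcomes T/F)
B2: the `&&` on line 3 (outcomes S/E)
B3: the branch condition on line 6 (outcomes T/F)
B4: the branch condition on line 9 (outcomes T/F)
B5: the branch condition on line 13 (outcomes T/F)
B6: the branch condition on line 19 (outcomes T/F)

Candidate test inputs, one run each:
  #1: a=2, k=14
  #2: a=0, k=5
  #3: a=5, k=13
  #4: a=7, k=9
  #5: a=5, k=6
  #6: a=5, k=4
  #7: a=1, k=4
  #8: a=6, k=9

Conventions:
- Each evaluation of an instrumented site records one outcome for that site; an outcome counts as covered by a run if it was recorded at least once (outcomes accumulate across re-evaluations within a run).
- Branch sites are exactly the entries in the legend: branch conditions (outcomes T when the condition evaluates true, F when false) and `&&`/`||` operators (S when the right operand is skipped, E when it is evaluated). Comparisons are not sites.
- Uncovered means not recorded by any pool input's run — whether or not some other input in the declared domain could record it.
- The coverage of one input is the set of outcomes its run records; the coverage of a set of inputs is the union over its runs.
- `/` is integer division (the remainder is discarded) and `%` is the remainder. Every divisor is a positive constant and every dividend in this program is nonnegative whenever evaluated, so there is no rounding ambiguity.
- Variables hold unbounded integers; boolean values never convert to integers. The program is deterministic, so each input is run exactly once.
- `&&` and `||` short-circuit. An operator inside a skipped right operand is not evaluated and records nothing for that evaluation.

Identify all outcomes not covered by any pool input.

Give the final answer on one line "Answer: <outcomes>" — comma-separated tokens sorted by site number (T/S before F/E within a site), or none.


input #1 (a=2, k=14): events B2->S, B1->F, B4->T, B5->F, B6->F; covers B1=F, B2=S, B4=T, B5=F, B6=F
input #2 (a=0, k=5): events B2->E, B1->F, B4->T, B5->F, B6->T; covers B1=F, B2=E, B4=T, B5=F, B6=T
input #3 (a=5, k=13): events B2->S, B1->F, B4->T, B5->F, B6->T; covers B1=F, B2=S, B4=T, B5=F, B6=T
input #4 (a=7, k=9): events B2->S, B1->F, B4->T, B5->F, B6->F; covers B1=F, B2=S, B4=T, B5=F, B6=F
input #5 (a=5, k=6): events B2->E, B1->F, B4->T, B5->F, B6->T; covers B1=F, B2=E, B4=T, B5=F, B6=T
input #6 (a=5, k=4): events B2->E, B1->F, B4->T, B5->F, B6->T; covers B1=F, B2=E, B4=T, B5=F, B6=T
input #7 (a=1, k=4): events B2->E, B1->T, B3->F, B5->F, B6->T; covers B1=T, B2=E, B3=F, B5=F, B6=T
input #8 (a=6, k=9): events B2->S, B1->F, B4->T, B5->F, B6->F; covers B1=F, B2=S, B4=T, B5=F, B6=F
union over the pool: B1=T, B1=F, B2=S, B2=E, B3=F, B4=T, B5=F, B6=T, B6=F
uncovered (3 of 12): B3=T, B4=F, B5=T
Answer: B3=T, B4=F, B5=T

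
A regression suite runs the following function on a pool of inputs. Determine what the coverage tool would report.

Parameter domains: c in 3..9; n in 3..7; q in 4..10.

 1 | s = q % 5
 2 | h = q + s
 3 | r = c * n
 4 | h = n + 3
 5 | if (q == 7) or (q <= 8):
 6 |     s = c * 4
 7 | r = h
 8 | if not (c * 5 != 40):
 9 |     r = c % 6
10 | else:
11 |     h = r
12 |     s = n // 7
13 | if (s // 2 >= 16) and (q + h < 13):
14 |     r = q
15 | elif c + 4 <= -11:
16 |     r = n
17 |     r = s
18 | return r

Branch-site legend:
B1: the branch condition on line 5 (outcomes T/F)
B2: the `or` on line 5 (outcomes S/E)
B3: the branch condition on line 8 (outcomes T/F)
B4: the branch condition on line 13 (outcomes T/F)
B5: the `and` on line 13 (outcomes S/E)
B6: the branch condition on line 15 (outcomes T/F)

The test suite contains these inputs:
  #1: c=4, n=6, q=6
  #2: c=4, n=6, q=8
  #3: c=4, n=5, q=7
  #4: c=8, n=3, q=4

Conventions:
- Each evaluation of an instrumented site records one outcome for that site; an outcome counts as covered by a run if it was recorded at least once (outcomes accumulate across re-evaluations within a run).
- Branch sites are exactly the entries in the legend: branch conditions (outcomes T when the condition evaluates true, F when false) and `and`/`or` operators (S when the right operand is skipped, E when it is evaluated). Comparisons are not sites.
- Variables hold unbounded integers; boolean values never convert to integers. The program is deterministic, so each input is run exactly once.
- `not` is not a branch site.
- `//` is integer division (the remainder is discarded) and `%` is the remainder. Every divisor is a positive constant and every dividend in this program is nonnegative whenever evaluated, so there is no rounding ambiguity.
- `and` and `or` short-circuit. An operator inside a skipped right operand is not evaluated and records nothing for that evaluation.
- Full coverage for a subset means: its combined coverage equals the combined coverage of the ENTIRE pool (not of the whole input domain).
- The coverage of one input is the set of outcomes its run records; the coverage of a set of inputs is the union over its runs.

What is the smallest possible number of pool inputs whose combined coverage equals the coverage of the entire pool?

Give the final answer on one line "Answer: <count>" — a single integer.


test 1 (c=4, n=6, q=6) fires B2->E, B1->T, B3->F, B5->S, B4->F, B6->F; hits B1=T, B2=E, B3=F, B4=F, B5=S, B6=F
test 2 (c=4, n=6, q=8) fires B2->E, B1->T, B3->F, B5->S, B4->F, B6->F; hits B1=T, B2=E, B3=F, B4=F, B5=S, B6=F
test 3 (c=4, n=5, q=7) fires B2->S, B1->T, B3->F, B5->S, B4->F, B6->F; hits B1=T, B2=S, B3=F, B4=F, B5=S, B6=F
test 4 (c=8, n=3, q=4) fires B2->E, B1->T, B3->T, B5->E, B4->T; hits B1=T, B2=E, B3=T, B4=T, B5=E
the full pool covers 10 outcomes: B1=T, B2=S, B2=E, B3=T, B3=F, B4=T, B4=F, B5=S, B5=E, B6=F
size 1 is not enough: best union over all size-1 subsets is 6/10
inputs {3, 4} (size 2) cover everything; no size-2 subset with a lexicographically smaller index list covers all 10
Answer: 2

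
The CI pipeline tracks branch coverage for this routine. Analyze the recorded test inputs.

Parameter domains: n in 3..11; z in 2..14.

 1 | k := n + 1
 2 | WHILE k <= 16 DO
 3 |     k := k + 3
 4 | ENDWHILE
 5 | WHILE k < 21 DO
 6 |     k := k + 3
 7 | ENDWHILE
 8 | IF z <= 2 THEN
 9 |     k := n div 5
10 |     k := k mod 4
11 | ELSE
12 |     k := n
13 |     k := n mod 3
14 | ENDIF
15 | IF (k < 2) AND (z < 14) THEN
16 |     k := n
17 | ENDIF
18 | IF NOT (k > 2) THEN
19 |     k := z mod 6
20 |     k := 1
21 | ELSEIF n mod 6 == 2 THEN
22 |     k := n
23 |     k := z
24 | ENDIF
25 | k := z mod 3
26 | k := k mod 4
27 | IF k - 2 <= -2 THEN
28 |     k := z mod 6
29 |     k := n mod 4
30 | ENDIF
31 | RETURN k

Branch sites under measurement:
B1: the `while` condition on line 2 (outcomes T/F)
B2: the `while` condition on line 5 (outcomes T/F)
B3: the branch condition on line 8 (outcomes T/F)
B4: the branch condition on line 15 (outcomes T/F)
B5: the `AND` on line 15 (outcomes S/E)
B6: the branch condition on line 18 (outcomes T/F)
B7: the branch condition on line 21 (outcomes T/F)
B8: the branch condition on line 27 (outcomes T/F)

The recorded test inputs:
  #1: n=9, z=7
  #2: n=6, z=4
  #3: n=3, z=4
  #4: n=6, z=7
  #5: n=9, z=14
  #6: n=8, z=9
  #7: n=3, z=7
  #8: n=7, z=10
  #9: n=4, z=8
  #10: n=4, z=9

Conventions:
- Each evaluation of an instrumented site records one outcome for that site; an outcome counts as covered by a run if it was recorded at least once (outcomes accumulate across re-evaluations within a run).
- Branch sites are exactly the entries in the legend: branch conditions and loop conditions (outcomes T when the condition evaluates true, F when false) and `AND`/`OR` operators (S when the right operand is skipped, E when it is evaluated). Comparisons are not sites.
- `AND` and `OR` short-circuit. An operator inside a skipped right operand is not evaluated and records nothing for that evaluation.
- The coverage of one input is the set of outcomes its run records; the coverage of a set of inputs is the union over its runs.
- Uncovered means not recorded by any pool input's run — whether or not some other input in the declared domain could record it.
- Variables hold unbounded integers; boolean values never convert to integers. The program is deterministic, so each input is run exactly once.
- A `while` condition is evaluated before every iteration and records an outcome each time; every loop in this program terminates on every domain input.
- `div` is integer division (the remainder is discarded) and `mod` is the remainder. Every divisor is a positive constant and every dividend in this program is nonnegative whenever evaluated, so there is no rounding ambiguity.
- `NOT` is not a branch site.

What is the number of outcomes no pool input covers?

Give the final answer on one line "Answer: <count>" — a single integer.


input #1, n=9, z=7: outcomes B1=T, B1=F, B2=T, B2=F, B3=F, B4=T, B5=E, B6=F, B7=F, B8=F
input #2, n=6, z=4: outcomes B1=T, B1=F, B2=T, B2=F, B3=F, B4=T, B5=E, B6=F, B7=F, B8=F
input #3, n=3, z=4: outcomes B1=T, B1=F, B2=T, B2=F, B3=F, B4=T, B5=E, B6=F, B7=F, B8=F
input #4, n=6, z=7: outcomes B1=T, B1=F, B2=T, B2=F, B3=F, B4=T, B5=E, B6=F, B7=F, B8=F
input #5, n=9, z=14: outcomes B1=T, B1=F, B2=T, B2=F, B3=F, B4=F, B5=E, B6=T, B8=F
input #6, n=8, z=9: outcomes B1=T, B1=F, B2=T, B2=F, B3=F, B4=F, B5=S, B6=T, B8=T
input #7, n=3, z=7: outcomes B1=T, B1=F, B2=T, B2=F, B3=F, B4=T, B5=E, B6=F, B7=F, B8=F
input #8, n=7, z=10: outcomes B1=T, B1=F, B2=T, B2=F, B3=F, B4=T, B5=E, B6=F, B7=F, B8=F
input #9, n=4, z=8: outcomes B1=T, B1=F, B2=T, B2=F, B3=F, B4=T, B5=E, B6=F, B7=F, B8=F
input #10, n=4, z=9: outcomes B1=T, B1=F, B2=T, B2=F, B3=F, B4=T, B5=E, B6=F, B7=F, B8=T
union over the pool: B1=T, B1=F, B2=T, B2=F, B3=F, B4=T, B4=F, B5=S, B5=E, B6=T, B6=F, B7=F, B8=T, B8=F
uncovered (2 of 16): B3=T, B7=T
Answer: 2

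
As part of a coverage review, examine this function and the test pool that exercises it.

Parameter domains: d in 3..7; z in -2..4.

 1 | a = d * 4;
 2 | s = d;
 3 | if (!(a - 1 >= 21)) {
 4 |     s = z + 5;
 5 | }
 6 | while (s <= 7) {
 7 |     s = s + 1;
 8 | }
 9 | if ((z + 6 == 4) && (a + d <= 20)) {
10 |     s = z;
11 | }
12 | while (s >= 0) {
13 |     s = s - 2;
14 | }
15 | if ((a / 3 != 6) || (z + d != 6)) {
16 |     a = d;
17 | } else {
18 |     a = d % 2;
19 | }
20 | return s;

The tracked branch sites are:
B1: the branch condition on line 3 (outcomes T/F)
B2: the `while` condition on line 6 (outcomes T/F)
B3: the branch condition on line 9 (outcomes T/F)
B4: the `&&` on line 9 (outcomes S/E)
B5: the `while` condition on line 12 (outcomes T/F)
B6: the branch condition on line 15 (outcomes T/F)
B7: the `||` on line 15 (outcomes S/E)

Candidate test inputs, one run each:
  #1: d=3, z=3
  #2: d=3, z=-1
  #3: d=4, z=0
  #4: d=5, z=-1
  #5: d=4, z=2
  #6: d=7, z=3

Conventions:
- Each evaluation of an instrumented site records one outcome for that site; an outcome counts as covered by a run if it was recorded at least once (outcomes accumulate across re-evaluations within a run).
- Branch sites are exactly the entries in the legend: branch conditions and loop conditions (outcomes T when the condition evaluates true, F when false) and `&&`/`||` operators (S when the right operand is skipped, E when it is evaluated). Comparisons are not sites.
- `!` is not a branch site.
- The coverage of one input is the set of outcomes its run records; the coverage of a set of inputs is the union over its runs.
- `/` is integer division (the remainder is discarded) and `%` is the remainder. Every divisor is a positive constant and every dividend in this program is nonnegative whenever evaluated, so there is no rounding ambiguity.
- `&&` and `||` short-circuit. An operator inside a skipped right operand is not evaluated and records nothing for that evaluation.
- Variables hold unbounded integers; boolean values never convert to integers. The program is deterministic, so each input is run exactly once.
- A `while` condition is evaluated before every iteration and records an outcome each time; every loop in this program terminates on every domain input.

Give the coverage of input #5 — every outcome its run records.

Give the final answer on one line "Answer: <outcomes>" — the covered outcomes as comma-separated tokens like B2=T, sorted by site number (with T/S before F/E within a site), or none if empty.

Tracing the run of input #5 (d=4, z=2):
  B1->T, B2->T, B2->F, B4->S, B3->F, B5->T, B5->T, B5->T, B5->T, B5->T
  B5->F, B7->S, B6->T
as a set, this run covers: B1=T, B2=T, B2=F, B3=F, B4=S, B5=T, B5=F, B6=T, B7=S

Answer: B1=T, B2=T, B2=F, B3=F, B4=S, B5=T, B5=F, B6=T, B7=S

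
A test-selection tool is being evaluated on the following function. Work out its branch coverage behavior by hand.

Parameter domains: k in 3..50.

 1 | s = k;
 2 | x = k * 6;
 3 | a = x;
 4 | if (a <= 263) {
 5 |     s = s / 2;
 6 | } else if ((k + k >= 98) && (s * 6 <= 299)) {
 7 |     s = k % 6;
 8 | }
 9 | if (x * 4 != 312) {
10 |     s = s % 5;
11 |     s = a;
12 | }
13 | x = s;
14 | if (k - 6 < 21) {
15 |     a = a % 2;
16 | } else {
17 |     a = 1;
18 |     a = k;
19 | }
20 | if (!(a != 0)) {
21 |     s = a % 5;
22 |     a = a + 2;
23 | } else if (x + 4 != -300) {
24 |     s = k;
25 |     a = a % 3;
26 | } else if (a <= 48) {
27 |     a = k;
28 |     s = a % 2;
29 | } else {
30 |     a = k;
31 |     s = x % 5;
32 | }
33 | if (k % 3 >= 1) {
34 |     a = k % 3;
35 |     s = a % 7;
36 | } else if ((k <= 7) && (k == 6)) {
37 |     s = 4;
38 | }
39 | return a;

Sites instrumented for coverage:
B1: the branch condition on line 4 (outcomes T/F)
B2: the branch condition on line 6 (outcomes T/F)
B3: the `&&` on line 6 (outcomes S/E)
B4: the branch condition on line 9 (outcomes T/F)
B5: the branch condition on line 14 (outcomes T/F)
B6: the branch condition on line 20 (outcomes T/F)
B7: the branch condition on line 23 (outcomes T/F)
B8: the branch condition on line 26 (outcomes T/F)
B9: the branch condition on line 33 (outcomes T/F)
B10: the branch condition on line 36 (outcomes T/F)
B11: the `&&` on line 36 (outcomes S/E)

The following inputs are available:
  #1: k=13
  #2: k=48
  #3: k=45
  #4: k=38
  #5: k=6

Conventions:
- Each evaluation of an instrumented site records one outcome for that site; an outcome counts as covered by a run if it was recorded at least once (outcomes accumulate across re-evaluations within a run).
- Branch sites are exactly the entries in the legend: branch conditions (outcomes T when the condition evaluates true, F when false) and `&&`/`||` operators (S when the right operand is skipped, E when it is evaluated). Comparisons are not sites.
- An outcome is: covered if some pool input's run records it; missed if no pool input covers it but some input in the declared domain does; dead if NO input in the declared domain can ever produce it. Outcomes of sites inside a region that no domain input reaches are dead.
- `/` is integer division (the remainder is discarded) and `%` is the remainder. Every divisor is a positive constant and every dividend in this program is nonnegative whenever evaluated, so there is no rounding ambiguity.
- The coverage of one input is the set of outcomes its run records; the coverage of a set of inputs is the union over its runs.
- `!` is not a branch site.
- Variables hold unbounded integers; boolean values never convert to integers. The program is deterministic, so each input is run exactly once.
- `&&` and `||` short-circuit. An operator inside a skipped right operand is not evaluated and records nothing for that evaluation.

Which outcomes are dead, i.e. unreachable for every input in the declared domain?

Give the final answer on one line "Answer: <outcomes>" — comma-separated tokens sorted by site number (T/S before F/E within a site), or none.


running all 48 domain inputs and tallying outcomes:
  B7=F: never recorded by any domain input -> dead
  B8=T: never recorded by any domain input -> dead
  B8=F: never recorded by any domain input -> dead
  reachable outcomes have witnesses, e.g. B1=T (e.g. k=3), B1=F (e.g. k=44), B2=T (e.g. k=49), B2=F (e.g. k=44)
Answer: B7=F, B8=T, B8=F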